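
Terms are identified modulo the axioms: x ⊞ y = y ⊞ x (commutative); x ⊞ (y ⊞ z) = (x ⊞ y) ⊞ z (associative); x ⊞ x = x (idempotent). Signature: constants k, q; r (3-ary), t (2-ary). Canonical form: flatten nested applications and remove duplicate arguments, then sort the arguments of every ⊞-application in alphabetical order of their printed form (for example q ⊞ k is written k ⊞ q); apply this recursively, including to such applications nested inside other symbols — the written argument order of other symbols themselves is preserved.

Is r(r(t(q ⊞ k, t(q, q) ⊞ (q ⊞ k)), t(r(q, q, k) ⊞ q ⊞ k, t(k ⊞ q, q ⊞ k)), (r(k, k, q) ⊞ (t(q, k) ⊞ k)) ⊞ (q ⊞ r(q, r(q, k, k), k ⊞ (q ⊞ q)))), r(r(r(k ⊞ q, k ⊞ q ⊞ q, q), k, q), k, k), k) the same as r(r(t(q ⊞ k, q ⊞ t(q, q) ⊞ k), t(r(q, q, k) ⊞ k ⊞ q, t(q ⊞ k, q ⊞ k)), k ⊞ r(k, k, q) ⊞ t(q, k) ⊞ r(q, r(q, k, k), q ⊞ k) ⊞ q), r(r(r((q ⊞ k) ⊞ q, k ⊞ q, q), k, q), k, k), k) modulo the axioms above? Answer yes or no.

Answer: yes — both canonical forms are r(r(t(k ⊞ q, k ⊞ q ⊞ t(q, q)), t(k ⊞ q ⊞ r(q, q, k), t(k ⊞ q, k ⊞ q)), k ⊞ q ⊞ r(k, k, q) ⊞ r(q, r(q, k, k), k ⊞ q) ⊞ t(q, k)), r(r(r(k ⊞ q, k ⊞ q, q), k, q), k, k), k)

Derivation:
Left:  r(r(t(q ⊞ k, t(q, q) ⊞ (q ⊞ k)), t(r(q, q, k) ⊞ q ⊞ k, t(k ⊞ q, q ⊞ k)), (r(k, k, q) ⊞ (t(q, k) ⊞ k)) ⊞ (q ⊞ r(q, r(q, k, k), k ⊞ (q ⊞ q)))), r(r(r(k ⊞ q, k ⊞ q ⊞ q, q), k, q), k, k), k)
  Descend into:  (r(k, k, q) ⊞ (t(q, k) ⊞ k)) ⊞ (q ⊞ r(q, r(q, k, k), k ⊞ (q ⊞ q)))
  Flatten:  r(k, k, q) ⊞ t(q, k) ⊞ k ⊞ q ⊞ r(q, r(q, k, k), k ⊞ (q ⊞ q))
  Inside:  r(q, r(q, k, k), k ⊞ (q ⊞ q))  →  r(q, r(q, k, k), k ⊞ q)
  Sort arguments:  k ⊞ q ⊞ r(k, k, q) ⊞ r(q, r(q, k, k), k ⊞ q) ⊞ t(q, k)
  Put back:  r(r(t(k ⊞ q, k ⊞ q ⊞ t(q, q)), t(k ⊞ q ⊞ r(q, q, k), t(k ⊞ q, k ⊞ q)), k ⊞ q ⊞ r(k, k, q) ⊞ r(q, r(q, k, k), k ⊞ q) ⊞ t(q, k)), r(r(r(k ⊞ q, k ⊞ q, q), k, q), k, k), k)
Right:  r(r(t(q ⊞ k, q ⊞ t(q, q) ⊞ k), t(r(q, q, k) ⊞ k ⊞ q, t(q ⊞ k, q ⊞ k)), k ⊞ r(k, k, q) ⊞ t(q, k) ⊞ r(q, r(q, k, k), q ⊞ k) ⊞ q), r(r(r((q ⊞ k) ⊞ q, k ⊞ q, q), k, q), k, k), k)
  Descend into:  k ⊞ r(k, k, q) ⊞ t(q, k) ⊞ r(q, r(q, k, k), q ⊞ k) ⊞ q
  Simplify inside:  r(q, r(q, k, k), q ⊞ k)  →  r(q, r(q, k, k), k ⊞ q)
  Order the arguments:  k ⊞ q ⊞ r(k, k, q) ⊞ r(q, r(q, k, k), k ⊞ q) ⊞ t(q, k)
  Rebuild:  r(r(t(k ⊞ q, k ⊞ q ⊞ t(q, q)), t(k ⊞ q ⊞ r(q, q, k), t(k ⊞ q, k ⊞ q)), k ⊞ q ⊞ r(k, k, q) ⊞ r(q, r(q, k, k), k ⊞ q) ⊞ t(q, k)), r(r(r(k ⊞ q, k ⊞ q, q), k, q), k, k), k)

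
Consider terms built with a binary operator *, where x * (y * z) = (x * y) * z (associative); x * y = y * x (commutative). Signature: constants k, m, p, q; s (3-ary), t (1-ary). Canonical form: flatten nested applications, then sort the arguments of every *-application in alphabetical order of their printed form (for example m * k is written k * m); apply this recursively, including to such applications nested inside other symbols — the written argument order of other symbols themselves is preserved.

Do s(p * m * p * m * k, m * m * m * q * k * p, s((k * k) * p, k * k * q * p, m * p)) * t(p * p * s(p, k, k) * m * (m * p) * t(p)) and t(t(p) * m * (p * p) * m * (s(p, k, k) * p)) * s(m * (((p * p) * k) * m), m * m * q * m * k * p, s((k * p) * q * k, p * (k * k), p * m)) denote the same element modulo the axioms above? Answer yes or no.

Left:  s(p * m * p * m * k, m * m * m * q * k * p, s((k * k) * p, k * k * q * p, m * p)) * t(p * p * s(p, k, k) * m * (m * p) * t(p))
  Simplify inside:  s(p * m * p * m * k, m * m * m * q * k * p, s((k * k) * p, k * k * q * p, m * p))  →  s(k * m * m * p * p, k * m * m * m * p * q, s(k * k * p, k * k * p * q, m * p))
  Inside:  t(p * p * s(p, k, k) * m * (m * p) * t(p))  →  t(m * m * p * p * p * s(p, k, k) * t(p))
  Sort arguments:  s(k * m * m * p * p, k * m * m * m * p * q, s(k * k * p, k * k * p * q, m * p)) * t(m * m * p * p * p * s(p, k, k) * t(p))
Right:  t(t(p) * m * (p * p) * m * (s(p, k, k) * p)) * s(m * (((p * p) * k) * m), m * m * q * m * k * p, s((k * p) * q * k, p * (k * k), p * m))
  Simplify inside:  t(t(p) * m * (p * p) * m * (s(p, k, k) * p))  →  t(m * m * p * p * p * s(p, k, k) * t(p))
  Inside:  s(m * (((p * p) * k) * m), m * m * q * m * k * p, s((k * p) * q * k, p * (k * k), p * m))  →  s(k * m * m * p * p, k * m * m * m * p * q, s(k * k * p * q, k * k * p, m * p))
  Sort arguments:  s(k * m * m * p * p, k * m * m * m * p * q, s(k * k * p * q, k * k * p, m * p)) * t(m * m * p * p * p * s(p, k, k) * t(p))

Answer: no — s(k * m * m * p * p, k * m * m * m * p * q, s(k * k * p, k * k * p * q, m * p)) * t(m * m * p * p * p * s(p, k, k) * t(p)) vs s(k * m * m * p * p, k * m * m * m * p * q, s(k * k * p * q, k * k * p, m * p)) * t(m * m * p * p * p * s(p, k, k) * t(p))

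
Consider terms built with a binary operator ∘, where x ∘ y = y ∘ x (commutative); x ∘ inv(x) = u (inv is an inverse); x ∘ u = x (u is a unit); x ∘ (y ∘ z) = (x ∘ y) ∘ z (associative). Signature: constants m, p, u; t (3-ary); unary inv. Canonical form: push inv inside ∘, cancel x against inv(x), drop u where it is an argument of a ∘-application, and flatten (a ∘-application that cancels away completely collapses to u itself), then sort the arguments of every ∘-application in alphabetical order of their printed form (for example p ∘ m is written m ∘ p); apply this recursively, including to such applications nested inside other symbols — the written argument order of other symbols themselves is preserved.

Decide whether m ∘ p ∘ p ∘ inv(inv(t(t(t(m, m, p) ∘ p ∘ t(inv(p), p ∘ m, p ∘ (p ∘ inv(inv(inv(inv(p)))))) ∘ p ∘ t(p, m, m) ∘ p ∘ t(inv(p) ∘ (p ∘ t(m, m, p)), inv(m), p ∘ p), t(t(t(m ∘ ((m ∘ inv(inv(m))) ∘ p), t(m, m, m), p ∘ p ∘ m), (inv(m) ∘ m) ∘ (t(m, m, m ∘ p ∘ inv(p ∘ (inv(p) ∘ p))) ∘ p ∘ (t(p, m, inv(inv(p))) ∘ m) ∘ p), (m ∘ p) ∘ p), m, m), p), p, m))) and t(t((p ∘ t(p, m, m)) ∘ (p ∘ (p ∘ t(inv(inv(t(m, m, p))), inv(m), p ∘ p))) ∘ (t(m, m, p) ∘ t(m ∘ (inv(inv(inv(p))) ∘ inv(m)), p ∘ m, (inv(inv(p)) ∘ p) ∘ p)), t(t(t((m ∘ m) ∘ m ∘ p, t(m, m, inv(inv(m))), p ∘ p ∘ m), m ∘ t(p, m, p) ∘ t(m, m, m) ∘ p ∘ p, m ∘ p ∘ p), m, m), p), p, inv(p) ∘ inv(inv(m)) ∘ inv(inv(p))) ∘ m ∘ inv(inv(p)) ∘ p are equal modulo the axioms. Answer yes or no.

Answer: yes — both canonical forms are m ∘ p ∘ p ∘ t(t(p ∘ p ∘ p ∘ t(inv(p), m ∘ p, p ∘ p ∘ p) ∘ t(m, m, p) ∘ t(p, m, m) ∘ t(t(m, m, p), inv(m), p ∘ p), t(t(t(m ∘ m ∘ m ∘ p, t(m, m, m), m ∘ p ∘ p), m ∘ p ∘ p ∘ t(m, m, m) ∘ t(p, m, p), m ∘ p ∘ p), m, m), p), p, m)

Derivation:
Left:  m ∘ p ∘ p ∘ inv(inv(t(t(t(m, m, p) ∘ p ∘ t(inv(p), p ∘ m, p ∘ (p ∘ inv(inv(inv(inv(p)))))) ∘ p ∘ t(p, m, m) ∘ p ∘ t(inv(p) ∘ (p ∘ t(m, m, p)), inv(m), p ∘ p), t(t(t(m ∘ ((m ∘ inv(inv(m))) ∘ p), t(m, m, m), p ∘ p ∘ m), (inv(m) ∘ m) ∘ (t(m, m, m ∘ p ∘ inv(p ∘ (inv(p) ∘ p))) ∘ p ∘ (t(p, m, inv(inv(p))) ∘ m) ∘ p), (m ∘ p) ∘ p), m, m), p), p, m)))
  Push inv inside:  distribute inv over ∘ and collapse double inv
  Collect:  m ∘ p ∘ p ∘ t(t(p ∘ p ∘ p ∘ t(inv(p), m ∘ p, p ∘ p ∘ p) ∘ t(m, m, p) ∘ t(p, m, m) ∘ t(t(m, m, p), inv(m), p ∘ p), t(t(t(m ∘ m ∘ m ∘ p, t(m, m, m), m ∘ p ∘ p), m ∘ p ∘ p ∘ t(m, m, m) ∘ t(p, m, p), m ∘ p ∘ p), m, m), p), p, m)
Right:  t(t((p ∘ t(p, m, m)) ∘ (p ∘ (p ∘ t(inv(inv(t(m, m, p))), inv(m), p ∘ p))) ∘ (t(m, m, p) ∘ t(m ∘ (inv(inv(inv(p))) ∘ inv(m)), p ∘ m, (inv(inv(p)) ∘ p) ∘ p)), t(t(t((m ∘ m) ∘ m ∘ p, t(m, m, inv(inv(m))), p ∘ p ∘ m), m ∘ t(p, m, p) ∘ t(m, m, m) ∘ p ∘ p, m ∘ p ∘ p), m, m), p), p, inv(p) ∘ inv(inv(m)) ∘ inv(inv(p))) ∘ m ∘ inv(inv(p)) ∘ p
  Push inv inside:  distribute inv over ∘ and collapse double inv
  Combine occurrences:  t(t(p ∘ p ∘ p ∘ t(inv(p), m ∘ p, p ∘ p ∘ p) ∘ t(m, m, p) ∘ t(p, m, m) ∘ t(t(m, m, p), inv(m), p ∘ p), t(t(t(m ∘ m ∘ m ∘ p, t(m, m, m), m ∘ p ∘ p), m ∘ p ∘ p ∘ t(m, m, m) ∘ t(p, m, p), m ∘ p ∘ p), m, m), p), p, m) ∘ m ∘ p ∘ p
  Sort arguments:  m ∘ p ∘ p ∘ t(t(p ∘ p ∘ p ∘ t(inv(p), m ∘ p, p ∘ p ∘ p) ∘ t(m, m, p) ∘ t(p, m, m) ∘ t(t(m, m, p), inv(m), p ∘ p), t(t(t(m ∘ m ∘ m ∘ p, t(m, m, m), m ∘ p ∘ p), m ∘ p ∘ p ∘ t(m, m, m) ∘ t(p, m, p), m ∘ p ∘ p), m, m), p), p, m)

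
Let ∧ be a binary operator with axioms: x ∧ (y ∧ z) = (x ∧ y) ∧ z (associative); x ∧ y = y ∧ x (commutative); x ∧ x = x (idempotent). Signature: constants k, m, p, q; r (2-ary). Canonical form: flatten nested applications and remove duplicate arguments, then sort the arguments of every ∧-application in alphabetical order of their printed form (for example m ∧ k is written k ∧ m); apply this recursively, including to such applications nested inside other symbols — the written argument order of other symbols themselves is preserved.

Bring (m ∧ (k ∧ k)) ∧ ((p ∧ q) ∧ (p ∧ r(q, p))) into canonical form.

Un-nest:  m ∧ k ∧ k ∧ p ∧ q ∧ p ∧ r(q, p)
Drop duplicates:  drop duplicate k, p
Sort arguments:  k ∧ m ∧ p ∧ q ∧ r(q, p)

Answer: k ∧ m ∧ p ∧ q ∧ r(q, p)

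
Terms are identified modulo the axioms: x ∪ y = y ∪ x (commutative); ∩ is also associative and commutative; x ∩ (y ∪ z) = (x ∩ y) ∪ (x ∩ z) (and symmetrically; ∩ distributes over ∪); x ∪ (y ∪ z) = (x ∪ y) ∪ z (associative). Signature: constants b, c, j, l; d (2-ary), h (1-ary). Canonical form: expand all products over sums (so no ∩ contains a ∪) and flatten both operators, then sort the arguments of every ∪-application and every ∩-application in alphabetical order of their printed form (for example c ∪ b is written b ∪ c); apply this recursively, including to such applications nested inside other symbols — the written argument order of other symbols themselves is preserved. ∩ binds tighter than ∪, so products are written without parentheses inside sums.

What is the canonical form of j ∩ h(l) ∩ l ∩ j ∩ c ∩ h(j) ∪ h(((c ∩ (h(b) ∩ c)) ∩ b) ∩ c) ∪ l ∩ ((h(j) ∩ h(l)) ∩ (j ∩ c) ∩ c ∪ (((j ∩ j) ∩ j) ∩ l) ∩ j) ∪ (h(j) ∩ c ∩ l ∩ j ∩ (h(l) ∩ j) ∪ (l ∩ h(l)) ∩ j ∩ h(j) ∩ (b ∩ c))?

Distribute:  c ∩ h(j) ∩ h(l) ∩ j ∩ j ∩ l ∪ h(b ∩ c ∩ c ∩ c ∩ h(b)) ∪ c ∩ c ∩ h(j) ∩ h(l) ∩ j ∩ l ∪ j ∩ j ∩ j ∩ j ∩ l ∩ l ∪ c ∩ h(j) ∩ h(l) ∩ j ∩ j ∩ l ∪ b ∩ c ∩ h(j) ∩ h(l) ∩ j ∩ l
Sort arguments:  b ∩ c ∩ h(j) ∩ h(l) ∩ j ∩ l ∪ c ∩ c ∩ h(j) ∩ h(l) ∩ j ∩ l ∪ c ∩ h(j) ∩ h(l) ∩ j ∩ j ∩ l ∪ c ∩ h(j) ∩ h(l) ∩ j ∩ j ∩ l ∪ h(b ∩ c ∩ c ∩ c ∩ h(b)) ∪ j ∩ j ∩ j ∩ j ∩ l ∩ l

Answer: b ∩ c ∩ h(j) ∩ h(l) ∩ j ∩ l ∪ c ∩ c ∩ h(j) ∩ h(l) ∩ j ∩ l ∪ c ∩ h(j) ∩ h(l) ∩ j ∩ j ∩ l ∪ c ∩ h(j) ∩ h(l) ∩ j ∩ j ∩ l ∪ h(b ∩ c ∩ c ∩ c ∩ h(b)) ∪ j ∩ j ∩ j ∩ j ∩ l ∩ l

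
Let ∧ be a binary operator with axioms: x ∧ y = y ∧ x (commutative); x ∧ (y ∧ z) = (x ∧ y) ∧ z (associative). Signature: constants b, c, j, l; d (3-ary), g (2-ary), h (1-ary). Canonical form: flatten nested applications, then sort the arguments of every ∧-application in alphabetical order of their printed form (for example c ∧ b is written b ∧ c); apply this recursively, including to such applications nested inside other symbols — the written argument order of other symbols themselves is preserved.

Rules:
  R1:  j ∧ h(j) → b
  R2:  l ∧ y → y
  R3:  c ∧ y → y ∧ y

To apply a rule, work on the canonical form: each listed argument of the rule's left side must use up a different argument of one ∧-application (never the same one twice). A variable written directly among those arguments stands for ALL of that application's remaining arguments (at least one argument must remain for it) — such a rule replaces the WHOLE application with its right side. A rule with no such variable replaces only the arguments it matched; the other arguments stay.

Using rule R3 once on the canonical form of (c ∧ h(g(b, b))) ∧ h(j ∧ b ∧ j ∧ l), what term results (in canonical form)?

Canonical form:  c ∧ h(b ∧ j ∧ j ∧ l) ∧ h(g(b, b))
Apply R3:  consuming c;  y := h(b ∧ j ∧ j ∧ l) ∧ h(g(b, b))
The extension variable absorbs all remaining arguments, so the whole application is rewritten.
Giving:  h(b ∧ j ∧ j ∧ l) ∧ h(b ∧ j ∧ j ∧ l) ∧ h(g(b, b)) ∧ h(g(b, b))

Answer: h(b ∧ j ∧ j ∧ l) ∧ h(b ∧ j ∧ j ∧ l) ∧ h(g(b, b)) ∧ h(g(b, b))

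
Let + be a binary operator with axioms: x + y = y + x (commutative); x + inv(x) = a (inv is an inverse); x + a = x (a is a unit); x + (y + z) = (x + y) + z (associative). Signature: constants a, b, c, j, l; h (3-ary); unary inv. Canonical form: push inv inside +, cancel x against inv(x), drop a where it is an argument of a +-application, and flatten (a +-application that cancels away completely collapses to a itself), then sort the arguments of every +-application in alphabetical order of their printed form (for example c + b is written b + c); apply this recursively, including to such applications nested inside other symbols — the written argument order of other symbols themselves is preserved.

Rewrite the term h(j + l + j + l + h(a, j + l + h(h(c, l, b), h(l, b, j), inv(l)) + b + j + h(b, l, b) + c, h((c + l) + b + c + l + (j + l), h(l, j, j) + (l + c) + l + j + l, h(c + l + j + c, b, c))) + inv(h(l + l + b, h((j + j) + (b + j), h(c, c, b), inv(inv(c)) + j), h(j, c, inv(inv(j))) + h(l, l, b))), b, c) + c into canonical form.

Answer: c + h(h(a, b + c + h(b, l, b) + h(h(c, l, b), h(l, b, j), inv(l)) + j + j + l, h(b + c + c + j + l + l + l, c + h(l, j, j) + j + l + l + l, h(c + c + j + l, b, c))) + inv(h(b + l + l, h(b + j + j + j, h(c, c, b), c + j), h(j, c, j) + h(l, l, b))) + j + j + l + l, b, c)

Derivation:
Push inv inside:  distribute inv over + and collapse double inv
Combine occurrences:  h(h(a, b + c + h(b, l, b) + h(h(c, l, b), h(l, b, j), inv(l)) + j + j + l, h(b + c + c + j + l + l + l, c + h(l, j, j) + j + l + l + l, h(c + c + j + l, b, c))) + inv(h(b + l + l, h(b + j + j + j, h(c, c, b), c + j), h(j, c, j) + h(l, l, b))) + j + j + l + l, b, c) + c
Order the arguments:  c + h(h(a, b + c + h(b, l, b) + h(h(c, l, b), h(l, b, j), inv(l)) + j + j + l, h(b + c + c + j + l + l + l, c + h(l, j, j) + j + l + l + l, h(c + c + j + l, b, c))) + inv(h(b + l + l, h(b + j + j + j, h(c, c, b), c + j), h(j, c, j) + h(l, l, b))) + j + j + l + l, b, c)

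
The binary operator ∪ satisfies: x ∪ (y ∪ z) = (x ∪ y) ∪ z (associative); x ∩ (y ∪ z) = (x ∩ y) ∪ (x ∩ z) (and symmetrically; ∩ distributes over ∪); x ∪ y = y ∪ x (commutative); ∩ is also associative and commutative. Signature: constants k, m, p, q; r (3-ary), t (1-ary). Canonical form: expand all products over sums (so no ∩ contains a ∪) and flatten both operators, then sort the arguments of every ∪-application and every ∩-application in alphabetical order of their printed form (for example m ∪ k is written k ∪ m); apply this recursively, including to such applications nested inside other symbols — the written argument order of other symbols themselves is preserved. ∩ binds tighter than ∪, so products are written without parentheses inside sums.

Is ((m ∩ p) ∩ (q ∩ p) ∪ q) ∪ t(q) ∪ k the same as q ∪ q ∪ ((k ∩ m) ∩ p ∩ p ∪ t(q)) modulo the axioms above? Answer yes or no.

Answer: no — k ∪ m ∩ p ∩ p ∩ q ∪ q ∪ t(q) vs k ∩ m ∩ p ∩ p ∪ q ∪ q ∪ t(q)

Derivation:
Left:  ((m ∩ p) ∩ (q ∩ p) ∪ q) ∪ t(q) ∪ k
  Flatten:  m ∩ p ∩ p ∩ q ∪ q ∪ t(q) ∪ k
  Order the arguments:  k ∪ m ∩ p ∩ p ∩ q ∪ q ∪ t(q)
Right:  q ∪ q ∪ ((k ∩ m) ∩ p ∩ p ∪ t(q))
  Flatten:  q ∪ q ∪ k ∩ m ∩ p ∩ p ∪ t(q)
  Sort arguments:  k ∩ m ∩ p ∩ p ∪ q ∪ q ∪ t(q)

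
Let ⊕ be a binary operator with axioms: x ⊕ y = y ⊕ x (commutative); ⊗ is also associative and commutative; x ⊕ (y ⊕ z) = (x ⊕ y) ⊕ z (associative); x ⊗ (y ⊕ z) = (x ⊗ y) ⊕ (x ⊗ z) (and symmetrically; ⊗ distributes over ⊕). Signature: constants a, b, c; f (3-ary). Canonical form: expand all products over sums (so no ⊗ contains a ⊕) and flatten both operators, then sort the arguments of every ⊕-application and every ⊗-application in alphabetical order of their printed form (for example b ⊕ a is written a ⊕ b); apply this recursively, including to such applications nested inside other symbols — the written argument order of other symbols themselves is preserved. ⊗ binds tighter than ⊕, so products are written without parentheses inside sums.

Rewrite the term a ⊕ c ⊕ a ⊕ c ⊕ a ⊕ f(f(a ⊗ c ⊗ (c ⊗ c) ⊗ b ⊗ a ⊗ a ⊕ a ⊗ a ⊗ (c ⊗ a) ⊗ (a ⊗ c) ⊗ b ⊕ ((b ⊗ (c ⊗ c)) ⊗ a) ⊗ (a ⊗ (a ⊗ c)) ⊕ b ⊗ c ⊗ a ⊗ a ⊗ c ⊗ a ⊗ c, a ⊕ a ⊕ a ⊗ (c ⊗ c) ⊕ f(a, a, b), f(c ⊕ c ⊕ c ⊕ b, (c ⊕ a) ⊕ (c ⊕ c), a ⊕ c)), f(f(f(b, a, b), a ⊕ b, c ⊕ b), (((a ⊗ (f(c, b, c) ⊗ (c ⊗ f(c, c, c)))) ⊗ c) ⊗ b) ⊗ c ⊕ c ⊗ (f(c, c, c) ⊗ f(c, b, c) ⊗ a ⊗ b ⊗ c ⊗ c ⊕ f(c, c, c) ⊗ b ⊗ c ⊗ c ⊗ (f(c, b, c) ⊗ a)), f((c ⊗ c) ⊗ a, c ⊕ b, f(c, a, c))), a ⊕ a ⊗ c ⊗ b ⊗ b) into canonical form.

Distribute:  a ⊕ c ⊕ a ⊕ c ⊕ a ⊕ f(f(a ⊗ a ⊗ a ⊗ a ⊗ b ⊗ c ⊗ c ⊕ a ⊗ a ⊗ a ⊗ b ⊗ c ⊗ c ⊗ c ⊕ a ⊗ a ⊗ a ⊗ b ⊗ c ⊗ c ⊗ c ⊕ a ⊗ a ⊗ a ⊗ b ⊗ c ⊗ c ⊗ c, a ⊕ a ⊕ a ⊗ c ⊗ c ⊕ f(a, a, b), f(b ⊕ c ⊕ c ⊕ c, a ⊕ c ⊕ c ⊕ c, a ⊕ c)), f(f(f(b, a, b), a ⊕ b, b ⊕ c), a ⊗ b ⊗ c ⊗ c ⊗ c ⊗ f(c, b, c) ⊗ f(c, c, c) ⊕ a ⊗ b ⊗ c ⊗ c ⊗ c ⊗ f(c, b, c) ⊗ f(c, c, c) ⊕ a ⊗ b ⊗ c ⊗ c ⊗ c ⊗ f(c, b, c) ⊗ f(c, c, c), f(a ⊗ c ⊗ c, b ⊕ c, f(c, a, c))), a ⊕ a ⊗ b ⊗ b ⊗ c)
Sort:  a ⊕ a ⊕ a ⊕ c ⊕ c ⊕ f(f(a ⊗ a ⊗ a ⊗ a ⊗ b ⊗ c ⊗ c ⊕ a ⊗ a ⊗ a ⊗ b ⊗ c ⊗ c ⊗ c ⊕ a ⊗ a ⊗ a ⊗ b ⊗ c ⊗ c ⊗ c ⊕ a ⊗ a ⊗ a ⊗ b ⊗ c ⊗ c ⊗ c, a ⊕ a ⊕ a ⊗ c ⊗ c ⊕ f(a, a, b), f(b ⊕ c ⊕ c ⊕ c, a ⊕ c ⊕ c ⊕ c, a ⊕ c)), f(f(f(b, a, b), a ⊕ b, b ⊕ c), a ⊗ b ⊗ c ⊗ c ⊗ c ⊗ f(c, b, c) ⊗ f(c, c, c) ⊕ a ⊗ b ⊗ c ⊗ c ⊗ c ⊗ f(c, b, c) ⊗ f(c, c, c) ⊕ a ⊗ b ⊗ c ⊗ c ⊗ c ⊗ f(c, b, c) ⊗ f(c, c, c), f(a ⊗ c ⊗ c, b ⊕ c, f(c, a, c))), a ⊕ a ⊗ b ⊗ b ⊗ c)

Answer: a ⊕ a ⊕ a ⊕ c ⊕ c ⊕ f(f(a ⊗ a ⊗ a ⊗ a ⊗ b ⊗ c ⊗ c ⊕ a ⊗ a ⊗ a ⊗ b ⊗ c ⊗ c ⊗ c ⊕ a ⊗ a ⊗ a ⊗ b ⊗ c ⊗ c ⊗ c ⊕ a ⊗ a ⊗ a ⊗ b ⊗ c ⊗ c ⊗ c, a ⊕ a ⊕ a ⊗ c ⊗ c ⊕ f(a, a, b), f(b ⊕ c ⊕ c ⊕ c, a ⊕ c ⊕ c ⊕ c, a ⊕ c)), f(f(f(b, a, b), a ⊕ b, b ⊕ c), a ⊗ b ⊗ c ⊗ c ⊗ c ⊗ f(c, b, c) ⊗ f(c, c, c) ⊕ a ⊗ b ⊗ c ⊗ c ⊗ c ⊗ f(c, b, c) ⊗ f(c, c, c) ⊕ a ⊗ b ⊗ c ⊗ c ⊗ c ⊗ f(c, b, c) ⊗ f(c, c, c), f(a ⊗ c ⊗ c, b ⊕ c, f(c, a, c))), a ⊕ a ⊗ b ⊗ b ⊗ c)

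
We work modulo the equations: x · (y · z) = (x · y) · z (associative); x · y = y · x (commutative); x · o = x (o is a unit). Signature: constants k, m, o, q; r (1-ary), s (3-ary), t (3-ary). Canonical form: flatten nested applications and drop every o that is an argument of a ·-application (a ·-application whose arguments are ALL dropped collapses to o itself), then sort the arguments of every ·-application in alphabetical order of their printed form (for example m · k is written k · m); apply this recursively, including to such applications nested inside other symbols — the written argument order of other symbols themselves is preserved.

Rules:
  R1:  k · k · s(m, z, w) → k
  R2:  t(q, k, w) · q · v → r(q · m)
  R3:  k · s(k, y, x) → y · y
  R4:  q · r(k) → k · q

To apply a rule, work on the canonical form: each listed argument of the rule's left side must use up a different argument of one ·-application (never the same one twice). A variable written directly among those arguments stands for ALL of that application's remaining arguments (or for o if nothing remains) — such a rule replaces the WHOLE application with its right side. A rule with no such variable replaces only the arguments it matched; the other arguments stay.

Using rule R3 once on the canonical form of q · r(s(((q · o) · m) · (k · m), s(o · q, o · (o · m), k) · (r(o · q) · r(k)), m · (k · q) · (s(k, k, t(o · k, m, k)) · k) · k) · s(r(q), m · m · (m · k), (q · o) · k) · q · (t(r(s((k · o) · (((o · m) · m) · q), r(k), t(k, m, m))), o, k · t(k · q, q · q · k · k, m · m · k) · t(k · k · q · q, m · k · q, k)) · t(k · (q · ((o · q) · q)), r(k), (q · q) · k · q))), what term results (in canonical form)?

Answer: q · r(q · s(k · m · m · q, r(k) · r(q) · s(q, m, k), k · k · k · k · m · q) · s(r(q), k · m · m · m, k · q) · t(k · q · q · q, r(k), k · q · q · q) · t(r(s(k · m · m · q, r(k), t(k, m, m))), o, k · t(k · k · q · q, k · m · q, k) · t(k · q, k · k · q · q, k · m · m)))

Derivation:
Canonical form:  q · r(q · s(k · m · m · q, r(k) · r(q) · s(q, m, k), k · k · k · m · q · s(k, k, t(k, m, k))) · s(r(q), k · m · m · m, k · q) · t(k · q · q · q, r(k), k · q · q · q) · t(r(s(k · m · m · q, r(k), t(k, m, m))), o, k · t(k · k · q · q, k · m · q, k) · t(k · q, k · k · q · q, k · m · m)))
R3 matches:  uses k, s(k, k, t(k, m, k));  x := t(k, m, k), y := k
New term:  q · r(q · s(k · m · m · q, r(k) · r(q) · s(q, m, k), k · k · k · k · m · q) · s(r(q), k · m · m · m, k · q) · t(k · q · q · q, r(k), k · q · q · q) · t(r(s(k · m · m · q, r(k), t(k, m, m))), o, k · t(k · k · q · q, k · m · q, k) · t(k · q, k · k · q · q, k · m · m)))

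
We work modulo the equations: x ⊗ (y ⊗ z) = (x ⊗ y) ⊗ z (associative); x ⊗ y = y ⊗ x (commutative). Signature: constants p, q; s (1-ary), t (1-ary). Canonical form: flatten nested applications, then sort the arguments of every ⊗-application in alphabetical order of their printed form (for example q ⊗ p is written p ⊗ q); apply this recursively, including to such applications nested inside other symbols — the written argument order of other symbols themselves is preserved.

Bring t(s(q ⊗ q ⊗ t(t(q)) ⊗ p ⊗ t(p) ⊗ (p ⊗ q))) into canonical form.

Answer: t(s(p ⊗ p ⊗ q ⊗ q ⊗ q ⊗ t(p) ⊗ t(t(q))))

Derivation:
Focus inside:  q ⊗ q ⊗ t(t(q)) ⊗ p ⊗ t(p) ⊗ (p ⊗ q)
Flatten:  q ⊗ q ⊗ t(t(q)) ⊗ p ⊗ t(p) ⊗ p ⊗ q
Sort arguments:  p ⊗ p ⊗ q ⊗ q ⊗ q ⊗ t(p) ⊗ t(t(q))
Reassemble:  t(s(p ⊗ p ⊗ q ⊗ q ⊗ q ⊗ t(p) ⊗ t(t(q))))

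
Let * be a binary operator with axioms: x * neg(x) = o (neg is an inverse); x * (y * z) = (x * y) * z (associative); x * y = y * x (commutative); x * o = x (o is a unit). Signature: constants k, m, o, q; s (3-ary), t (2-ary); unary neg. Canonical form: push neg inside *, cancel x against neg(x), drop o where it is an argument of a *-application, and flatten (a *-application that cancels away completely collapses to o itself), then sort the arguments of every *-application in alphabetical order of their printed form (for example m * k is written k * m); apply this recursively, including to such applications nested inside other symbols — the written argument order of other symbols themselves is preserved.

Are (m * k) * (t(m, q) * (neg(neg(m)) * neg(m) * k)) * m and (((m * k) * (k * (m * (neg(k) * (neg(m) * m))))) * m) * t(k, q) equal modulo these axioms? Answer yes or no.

Answer: no — k * k * m * m * t(m, q) vs k * m * m * m * t(k, q)

Derivation:
Left:  (m * k) * (t(m, q) * (neg(neg(m)) * neg(m) * k)) * m
  Push neg inside:  distribute neg over * and collapse double neg
  Collect terms:  m * m * k * k * t(m, q)
  Sort:  k * k * m * m * t(m, q)
Right:  (((m * k) * (k * (m * (neg(k) * (neg(m) * m))))) * m) * t(k, q)
  Combine occurrences:  m * m * m * k * t(k, q)
  Order the arguments:  k * m * m * m * t(k, q)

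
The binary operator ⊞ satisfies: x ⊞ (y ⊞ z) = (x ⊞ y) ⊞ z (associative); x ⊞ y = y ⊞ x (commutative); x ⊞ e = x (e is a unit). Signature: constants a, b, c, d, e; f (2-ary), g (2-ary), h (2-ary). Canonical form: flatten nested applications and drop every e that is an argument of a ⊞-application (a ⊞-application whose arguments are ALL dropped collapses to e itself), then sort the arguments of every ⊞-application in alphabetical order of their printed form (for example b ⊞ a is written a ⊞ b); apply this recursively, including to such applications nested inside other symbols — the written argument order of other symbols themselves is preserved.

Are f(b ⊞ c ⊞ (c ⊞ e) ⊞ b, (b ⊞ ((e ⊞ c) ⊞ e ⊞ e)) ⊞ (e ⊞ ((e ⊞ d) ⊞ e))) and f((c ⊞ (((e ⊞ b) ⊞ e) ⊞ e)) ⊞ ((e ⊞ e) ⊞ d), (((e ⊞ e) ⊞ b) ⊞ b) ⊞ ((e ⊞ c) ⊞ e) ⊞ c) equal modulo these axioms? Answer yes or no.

Answer: no — f(b ⊞ b ⊞ c ⊞ c, b ⊞ c ⊞ d) vs f(b ⊞ c ⊞ d, b ⊞ b ⊞ c ⊞ c)

Derivation:
Left:  f(b ⊞ c ⊞ (c ⊞ e) ⊞ b, (b ⊞ ((e ⊞ c) ⊞ e ⊞ e)) ⊞ (e ⊞ ((e ⊞ d) ⊞ e)))
  Work inside:  (b ⊞ ((e ⊞ c) ⊞ e ⊞ e)) ⊞ (e ⊞ ((e ⊞ d) ⊞ e))
  Un-nest:  b ⊞ e ⊞ c ⊞ e ⊞ e ⊞ e ⊞ e ⊞ d ⊞ e
  Unit:  drop e (×6)
  Order the arguments:  b ⊞ c ⊞ d
  Rebuild:  f(b ⊞ b ⊞ c ⊞ c, b ⊞ c ⊞ d)
Right:  f((c ⊞ (((e ⊞ b) ⊞ e) ⊞ e)) ⊞ ((e ⊞ e) ⊞ d), (((e ⊞ e) ⊞ b) ⊞ b) ⊞ ((e ⊞ c) ⊞ e) ⊞ c)
  Work inside:  (c ⊞ (((e ⊞ b) ⊞ e) ⊞ e)) ⊞ ((e ⊞ e) ⊞ d)
  Flatten:  c ⊞ e ⊞ b ⊞ e ⊞ e ⊞ e ⊞ e ⊞ d
  Drop the unit:  drop e (×5)
  Sort arguments:  b ⊞ c ⊞ d
  Reassemble:  f(b ⊞ c ⊞ d, b ⊞ b ⊞ c ⊞ c)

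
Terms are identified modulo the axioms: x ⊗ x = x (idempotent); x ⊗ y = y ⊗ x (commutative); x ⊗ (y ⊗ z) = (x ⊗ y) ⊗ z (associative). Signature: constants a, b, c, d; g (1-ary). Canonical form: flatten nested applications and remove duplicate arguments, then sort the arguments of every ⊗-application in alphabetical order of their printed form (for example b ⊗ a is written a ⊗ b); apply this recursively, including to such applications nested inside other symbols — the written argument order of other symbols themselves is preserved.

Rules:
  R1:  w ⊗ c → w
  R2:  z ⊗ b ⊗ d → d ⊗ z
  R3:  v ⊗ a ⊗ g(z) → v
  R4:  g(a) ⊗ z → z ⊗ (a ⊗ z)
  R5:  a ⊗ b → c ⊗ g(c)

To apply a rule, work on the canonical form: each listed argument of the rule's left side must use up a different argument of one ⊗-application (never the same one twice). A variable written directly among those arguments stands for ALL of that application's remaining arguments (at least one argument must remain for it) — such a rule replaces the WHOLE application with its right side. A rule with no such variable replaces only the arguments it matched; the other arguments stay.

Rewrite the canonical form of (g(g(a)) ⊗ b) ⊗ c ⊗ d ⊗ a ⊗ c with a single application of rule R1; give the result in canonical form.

Answer: a ⊗ b ⊗ d ⊗ g(g(a))

Derivation:
Canonical form:  a ⊗ b ⊗ c ⊗ d ⊗ g(g(a))
Apply R1:  consuming c;  w := a ⊗ b ⊗ d ⊗ g(g(a))
The variable takes the whole remainder — replace the entire application.
Giving:  a ⊗ b ⊗ d ⊗ g(g(a))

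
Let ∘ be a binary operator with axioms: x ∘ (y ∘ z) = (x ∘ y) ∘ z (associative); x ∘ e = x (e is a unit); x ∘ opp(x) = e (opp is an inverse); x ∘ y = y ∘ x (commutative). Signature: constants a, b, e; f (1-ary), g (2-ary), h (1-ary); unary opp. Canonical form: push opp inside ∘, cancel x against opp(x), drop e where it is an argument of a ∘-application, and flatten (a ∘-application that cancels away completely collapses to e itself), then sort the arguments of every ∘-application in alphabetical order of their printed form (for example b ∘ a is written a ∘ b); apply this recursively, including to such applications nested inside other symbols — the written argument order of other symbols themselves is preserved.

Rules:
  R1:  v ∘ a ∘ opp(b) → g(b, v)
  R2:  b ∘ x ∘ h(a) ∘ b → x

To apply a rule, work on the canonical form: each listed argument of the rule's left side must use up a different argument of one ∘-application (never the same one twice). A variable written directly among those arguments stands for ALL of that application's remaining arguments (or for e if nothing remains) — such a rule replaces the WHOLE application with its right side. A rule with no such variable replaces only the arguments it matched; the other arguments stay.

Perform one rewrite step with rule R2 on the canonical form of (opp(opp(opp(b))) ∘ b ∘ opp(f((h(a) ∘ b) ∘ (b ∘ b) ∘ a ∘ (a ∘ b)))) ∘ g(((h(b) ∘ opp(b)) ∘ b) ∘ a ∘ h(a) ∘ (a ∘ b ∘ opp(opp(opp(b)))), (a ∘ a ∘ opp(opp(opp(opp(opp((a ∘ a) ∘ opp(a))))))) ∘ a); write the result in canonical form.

Answer: g(a ∘ a ∘ h(a) ∘ h(b), a ∘ a) ∘ opp(f(a ∘ a ∘ b ∘ b))

Derivation:
Canonical form:  g(a ∘ a ∘ h(a) ∘ h(b), a ∘ a) ∘ opp(f(a ∘ a ∘ b ∘ b ∘ b ∘ b ∘ h(a)))
Apply R2:  consuming b, b, h(a);  x := a ∘ a ∘ b ∘ b
The variable takes the whole remainder — replace the entire application.
Result:  g(a ∘ a ∘ h(a) ∘ h(b), a ∘ a) ∘ opp(f(a ∘ a ∘ b ∘ b))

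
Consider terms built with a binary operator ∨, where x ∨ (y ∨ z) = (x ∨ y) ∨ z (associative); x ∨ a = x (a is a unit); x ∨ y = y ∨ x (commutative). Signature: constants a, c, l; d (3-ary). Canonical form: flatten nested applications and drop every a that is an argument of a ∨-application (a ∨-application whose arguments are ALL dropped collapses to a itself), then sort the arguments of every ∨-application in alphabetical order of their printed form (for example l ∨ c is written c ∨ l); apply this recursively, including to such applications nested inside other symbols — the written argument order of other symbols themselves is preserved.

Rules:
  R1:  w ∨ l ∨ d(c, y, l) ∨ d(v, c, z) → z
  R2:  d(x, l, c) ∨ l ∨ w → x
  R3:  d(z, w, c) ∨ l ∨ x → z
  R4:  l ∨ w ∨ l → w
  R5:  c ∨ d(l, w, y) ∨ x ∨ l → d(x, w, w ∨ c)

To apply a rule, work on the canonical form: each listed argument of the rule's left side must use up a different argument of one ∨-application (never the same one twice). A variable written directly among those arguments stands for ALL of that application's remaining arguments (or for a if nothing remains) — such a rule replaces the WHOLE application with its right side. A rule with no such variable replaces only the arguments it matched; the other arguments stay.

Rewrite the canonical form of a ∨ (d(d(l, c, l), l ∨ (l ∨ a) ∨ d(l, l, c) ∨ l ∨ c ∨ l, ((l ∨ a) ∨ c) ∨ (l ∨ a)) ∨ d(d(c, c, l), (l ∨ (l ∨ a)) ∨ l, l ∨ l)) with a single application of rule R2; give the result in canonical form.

Answer: d(d(c, c, l), l ∨ l ∨ l, l ∨ l) ∨ d(d(l, c, l), l, c ∨ l ∨ l)

Derivation:
Canonical form:  d(d(c, c, l), l ∨ l ∨ l, l ∨ l) ∨ d(d(l, c, l), c ∨ d(l, l, c) ∨ l ∨ l ∨ l ∨ l, c ∨ l ∨ l)
R2 matches:  uses d(l, l, c), l;  w := c ∨ l ∨ l ∨ l, x := l
The variable takes the whole remainder — replace the entire application.
Result:  d(d(c, c, l), l ∨ l ∨ l, l ∨ l) ∨ d(d(l, c, l), l, c ∨ l ∨ l)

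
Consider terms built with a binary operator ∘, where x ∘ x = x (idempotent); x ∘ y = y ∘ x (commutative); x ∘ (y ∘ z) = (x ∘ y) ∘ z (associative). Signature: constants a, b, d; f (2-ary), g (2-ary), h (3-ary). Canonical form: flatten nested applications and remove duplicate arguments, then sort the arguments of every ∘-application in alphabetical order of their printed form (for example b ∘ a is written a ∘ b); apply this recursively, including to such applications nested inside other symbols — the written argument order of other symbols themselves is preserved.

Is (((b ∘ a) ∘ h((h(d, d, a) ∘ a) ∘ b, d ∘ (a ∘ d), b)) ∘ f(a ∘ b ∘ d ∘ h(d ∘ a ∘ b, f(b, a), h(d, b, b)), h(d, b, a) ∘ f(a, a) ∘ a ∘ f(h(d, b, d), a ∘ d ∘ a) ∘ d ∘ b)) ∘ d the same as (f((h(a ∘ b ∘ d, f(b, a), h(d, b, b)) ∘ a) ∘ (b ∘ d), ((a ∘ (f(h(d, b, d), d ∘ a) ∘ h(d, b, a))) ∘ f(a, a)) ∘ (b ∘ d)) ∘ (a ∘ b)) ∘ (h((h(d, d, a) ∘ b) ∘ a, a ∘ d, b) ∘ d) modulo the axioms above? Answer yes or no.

Answer: yes — both canonical forms are a ∘ b ∘ d ∘ f(a ∘ b ∘ d ∘ h(a ∘ b ∘ d, f(b, a), h(d, b, b)), a ∘ b ∘ d ∘ f(a, a) ∘ f(h(d, b, d), a ∘ d) ∘ h(d, b, a)) ∘ h(a ∘ b ∘ h(d, d, a), a ∘ d, b)

Derivation:
Left:  (((b ∘ a) ∘ h((h(d, d, a) ∘ a) ∘ b, d ∘ (a ∘ d), b)) ∘ f(a ∘ b ∘ d ∘ h(d ∘ a ∘ b, f(b, a), h(d, b, b)), h(d, b, a) ∘ f(a, a) ∘ a ∘ f(h(d, b, d), a ∘ d ∘ a) ∘ d ∘ b)) ∘ d
  Un-nest:  b ∘ a ∘ h((h(d, d, a) ∘ a) ∘ b, d ∘ (a ∘ d), b) ∘ f(a ∘ b ∘ d ∘ h(d ∘ a ∘ b, f(b, a), h(d, b, b)), h(d, b, a) ∘ f(a, a) ∘ a ∘ f(h(d, b, d), a ∘ d ∘ a) ∘ d ∘ b) ∘ d
  Canonicalize subterm:  h((h(d, d, a) ∘ a) ∘ b, d ∘ (a ∘ d), b)  →  h(a ∘ b ∘ h(d, d, a), a ∘ d, b)
  Canonicalize subterm:  f(a ∘ b ∘ d ∘ h(d ∘ a ∘ b, f(b, a), h(d, b, b)), h(d, b, a) ∘ f(a, a) ∘ a ∘ f(h(d, b, d), a ∘ d ∘ a) ∘ d ∘ b)  →  f(a ∘ b ∘ d ∘ h(a ∘ b ∘ d, f(b, a), h(d, b, b)), a ∘ b ∘ d ∘ f(a, a) ∘ f(h(d, b, d), a ∘ d) ∘ h(d, b, a))
  Sort:  a ∘ b ∘ d ∘ f(a ∘ b ∘ d ∘ h(a ∘ b ∘ d, f(b, a), h(d, b, b)), a ∘ b ∘ d ∘ f(a, a) ∘ f(h(d, b, d), a ∘ d) ∘ h(d, b, a)) ∘ h(a ∘ b ∘ h(d, d, a), a ∘ d, b)
Right:  (f((h(a ∘ b ∘ d, f(b, a), h(d, b, b)) ∘ a) ∘ (b ∘ d), ((a ∘ (f(h(d, b, d), d ∘ a) ∘ h(d, b, a))) ∘ f(a, a)) ∘ (b ∘ d)) ∘ (a ∘ b)) ∘ (h((h(d, d, a) ∘ b) ∘ a, a ∘ d, b) ∘ d)
  Flatten:  f((h(a ∘ b ∘ d, f(b, a), h(d, b, b)) ∘ a) ∘ (b ∘ d), ((a ∘ (f(h(d, b, d), d ∘ a) ∘ h(d, b, a))) ∘ f(a, a)) ∘ (b ∘ d)) ∘ a ∘ b ∘ h((h(d, d, a) ∘ b) ∘ a, a ∘ d, b) ∘ d
  Simplify inside:  f((h(a ∘ b ∘ d, f(b, a), h(d, b, b)) ∘ a) ∘ (b ∘ d), ((a ∘ (f(h(d, b, d), d ∘ a) ∘ h(d, b, a))) ∘ f(a, a)) ∘ (b ∘ d))  →  f(a ∘ b ∘ d ∘ h(a ∘ b ∘ d, f(b, a), h(d, b, b)), a ∘ b ∘ d ∘ f(a, a) ∘ f(h(d, b, d), a ∘ d) ∘ h(d, b, a))
  Simplify inside:  h((h(d, d, a) ∘ b) ∘ a, a ∘ d, b)  →  h(a ∘ b ∘ h(d, d, a), a ∘ d, b)
  Sort:  a ∘ b ∘ d ∘ f(a ∘ b ∘ d ∘ h(a ∘ b ∘ d, f(b, a), h(d, b, b)), a ∘ b ∘ d ∘ f(a, a) ∘ f(h(d, b, d), a ∘ d) ∘ h(d, b, a)) ∘ h(a ∘ b ∘ h(d, d, a), a ∘ d, b)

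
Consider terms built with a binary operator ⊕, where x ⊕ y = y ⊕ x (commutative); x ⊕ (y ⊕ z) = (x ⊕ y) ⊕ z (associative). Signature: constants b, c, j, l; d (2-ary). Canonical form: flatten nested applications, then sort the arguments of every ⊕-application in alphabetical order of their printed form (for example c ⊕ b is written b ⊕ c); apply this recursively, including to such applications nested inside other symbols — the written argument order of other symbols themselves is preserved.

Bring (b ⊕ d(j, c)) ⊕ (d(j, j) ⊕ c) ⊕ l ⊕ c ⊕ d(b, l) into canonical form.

Flatten:  b ⊕ d(j, c) ⊕ d(j, j) ⊕ c ⊕ l ⊕ c ⊕ d(b, l)
Sort arguments:  b ⊕ c ⊕ c ⊕ d(b, l) ⊕ d(j, c) ⊕ d(j, j) ⊕ l

Answer: b ⊕ c ⊕ c ⊕ d(b, l) ⊕ d(j, c) ⊕ d(j, j) ⊕ l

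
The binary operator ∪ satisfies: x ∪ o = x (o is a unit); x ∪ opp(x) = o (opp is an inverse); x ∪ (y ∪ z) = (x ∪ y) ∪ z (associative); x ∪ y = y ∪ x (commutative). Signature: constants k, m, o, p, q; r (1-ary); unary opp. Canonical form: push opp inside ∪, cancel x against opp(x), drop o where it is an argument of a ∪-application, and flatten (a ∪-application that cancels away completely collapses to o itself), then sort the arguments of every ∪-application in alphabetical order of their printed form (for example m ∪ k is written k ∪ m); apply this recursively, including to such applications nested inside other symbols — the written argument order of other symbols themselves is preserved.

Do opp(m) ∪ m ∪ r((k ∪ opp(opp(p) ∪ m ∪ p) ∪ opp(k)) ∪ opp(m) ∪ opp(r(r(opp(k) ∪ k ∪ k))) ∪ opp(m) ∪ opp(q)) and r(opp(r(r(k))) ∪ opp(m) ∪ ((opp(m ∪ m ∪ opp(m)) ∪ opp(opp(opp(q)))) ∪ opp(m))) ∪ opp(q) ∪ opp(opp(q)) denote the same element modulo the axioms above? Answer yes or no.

Left:  opp(m) ∪ m ∪ r((k ∪ opp(opp(p) ∪ m ∪ p) ∪ opp(k)) ∪ opp(m) ∪ opp(r(r(opp(k) ∪ k ∪ k))) ∪ opp(m) ∪ opp(q))
  Push opp inside:  distribute opp over ∪ and collapse double opp
  Cancel:  m cancels
  Collect terms:  r(opp(m) ∪ opp(m) ∪ opp(m) ∪ opp(q) ∪ opp(r(r(k))))
Right:  r(opp(r(r(k))) ∪ opp(m) ∪ ((opp(m ∪ m ∪ opp(m)) ∪ opp(opp(opp(q)))) ∪ opp(m))) ∪ opp(q) ∪ opp(opp(q))
  Push opp inside:  distribute opp over ∪ and collapse double opp
  Cancel inverse pairs:  q cancels
  Collect:  r(opp(m) ∪ opp(m) ∪ opp(m) ∪ opp(q) ∪ opp(r(r(k))))

Answer: yes — both canonical forms are r(opp(m) ∪ opp(m) ∪ opp(m) ∪ opp(q) ∪ opp(r(r(k))))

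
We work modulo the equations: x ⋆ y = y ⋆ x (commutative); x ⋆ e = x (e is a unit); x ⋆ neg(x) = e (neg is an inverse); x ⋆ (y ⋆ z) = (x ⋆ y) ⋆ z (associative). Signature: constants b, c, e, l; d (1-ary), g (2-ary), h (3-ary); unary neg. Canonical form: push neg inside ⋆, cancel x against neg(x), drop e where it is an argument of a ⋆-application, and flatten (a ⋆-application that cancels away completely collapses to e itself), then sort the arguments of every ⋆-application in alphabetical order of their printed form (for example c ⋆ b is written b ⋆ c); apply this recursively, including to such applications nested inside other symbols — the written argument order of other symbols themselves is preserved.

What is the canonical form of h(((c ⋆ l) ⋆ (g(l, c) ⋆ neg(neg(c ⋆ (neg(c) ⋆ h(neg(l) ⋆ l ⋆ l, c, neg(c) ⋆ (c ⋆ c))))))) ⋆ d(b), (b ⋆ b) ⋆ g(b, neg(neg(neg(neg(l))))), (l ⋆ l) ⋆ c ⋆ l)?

Work inside:  ((c ⋆ l) ⋆ (g(l, c) ⋆ neg(neg(c ⋆ (neg(c) ⋆ h(neg(l) ⋆ l ⋆ l, c, neg(c) ⋆ (c ⋆ c))))))) ⋆ d(b)
Push neg inside:  distribute neg over ⋆ and collapse double neg
Collect terms:  c ⋆ l ⋆ g(l, c) ⋆ h(l, c, c) ⋆ d(b)
Sort:  c ⋆ d(b) ⋆ g(l, c) ⋆ h(l, c, c) ⋆ l
Rebuild:  h(c ⋆ d(b) ⋆ g(l, c) ⋆ h(l, c, c) ⋆ l, b ⋆ b ⋆ g(b, l), c ⋆ l ⋆ l ⋆ l)

Answer: h(c ⋆ d(b) ⋆ g(l, c) ⋆ h(l, c, c) ⋆ l, b ⋆ b ⋆ g(b, l), c ⋆ l ⋆ l ⋆ l)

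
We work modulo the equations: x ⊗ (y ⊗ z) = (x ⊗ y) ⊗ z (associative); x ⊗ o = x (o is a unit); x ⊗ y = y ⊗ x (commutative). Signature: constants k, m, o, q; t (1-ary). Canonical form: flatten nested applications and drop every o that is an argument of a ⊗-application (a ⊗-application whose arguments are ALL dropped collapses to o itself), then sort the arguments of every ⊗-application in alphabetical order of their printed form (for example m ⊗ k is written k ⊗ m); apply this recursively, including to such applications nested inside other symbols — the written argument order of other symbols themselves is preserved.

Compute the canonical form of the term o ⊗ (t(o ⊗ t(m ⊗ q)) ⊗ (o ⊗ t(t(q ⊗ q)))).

Merge nested applications:  o ⊗ t(o ⊗ t(m ⊗ q)) ⊗ o ⊗ t(t(q ⊗ q))
Canonicalize subterm:  t(o ⊗ t(m ⊗ q))  →  t(t(m ⊗ q))
Unit:  drop o (×2)
Sort:  t(t(m ⊗ q)) ⊗ t(t(q ⊗ q))

Answer: t(t(m ⊗ q)) ⊗ t(t(q ⊗ q))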